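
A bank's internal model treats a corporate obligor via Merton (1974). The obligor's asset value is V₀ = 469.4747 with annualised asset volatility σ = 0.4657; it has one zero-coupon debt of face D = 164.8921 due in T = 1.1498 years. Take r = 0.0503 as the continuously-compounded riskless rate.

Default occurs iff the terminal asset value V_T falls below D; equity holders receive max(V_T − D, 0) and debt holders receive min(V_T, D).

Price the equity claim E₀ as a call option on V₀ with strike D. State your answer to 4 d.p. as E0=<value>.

d₁ = [ln(V₀/D) + (r + σ²/2)T] / (σ√T)
   = [ln(469.4747/164.8921) + (0.0503 + 0.5·0.4657²)·1.1498] / (0.4657·√1.1498)
   = [1.046323 + 0.182517] / 0.499364 = 2.460810
d₂ = d₁ − σ√T = 2.460810 − 0.499364 = 1.961446
N(d₁) = 0.993069,  N(d₂) = 0.975086,  e^(−rT) = 0.943806
E₀ = V₀·N(d₁) − D·e^(−rT)·N(d₂)
   = 469.4747·0.993069 − 164.8921·0.943806·0.975086 = 314.471770

E0=314.4718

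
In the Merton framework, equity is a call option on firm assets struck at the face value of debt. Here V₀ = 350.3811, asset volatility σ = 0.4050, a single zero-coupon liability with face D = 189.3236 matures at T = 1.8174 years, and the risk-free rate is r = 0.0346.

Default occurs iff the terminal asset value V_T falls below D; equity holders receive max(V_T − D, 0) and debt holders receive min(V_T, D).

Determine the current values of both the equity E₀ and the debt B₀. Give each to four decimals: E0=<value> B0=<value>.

E0=179.4212 B0=170.9599

d₁ = [ln(V₀/D) + (r + σ²/2)T] / (σ√T)
   = [ln(350.3811/189.3236) + (0.0346 + 0.5·0.4050²)·1.8174] / (0.4050·√1.8174)
   = [0.615564 + 0.211932] / 0.545984 = 1.515602
d₂ = d₁ − σ√T = 1.515602 − 0.545984 = 0.969618
N(d₁) = 0.935190,  N(d₂) = 0.833881,  e^(−rT) = 0.939054
E₀ = V₀·N(d₁) − D·e^(−rT)·N(d₂)
   = 350.3811·0.935190 − 189.3236·0.939054·0.833881 = 179.421182
B₀ = V₀ − E₀ = 350.3811 − 179.421182 = 170.959918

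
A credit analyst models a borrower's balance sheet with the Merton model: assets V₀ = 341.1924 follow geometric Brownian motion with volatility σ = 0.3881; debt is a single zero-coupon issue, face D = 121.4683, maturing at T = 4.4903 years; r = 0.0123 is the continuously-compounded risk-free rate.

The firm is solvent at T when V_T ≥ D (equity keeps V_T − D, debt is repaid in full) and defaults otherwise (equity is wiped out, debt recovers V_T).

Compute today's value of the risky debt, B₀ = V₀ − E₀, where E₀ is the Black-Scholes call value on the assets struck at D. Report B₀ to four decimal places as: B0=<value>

d₁ = [ln(V₀/D) + (r + σ²/2)T] / (σ√T)
   = [ln(341.1924/121.4683) + (0.0123 + 0.5·0.3881²)·4.4903] / (0.3881·√4.4903)
   = [1.032793 + 0.393399] / 0.822397 = 1.734190
d₂ = d₁ − σ√T = 1.734190 − 0.822397 = 0.911793
N(d₁) = 0.958558,  N(d₂) = 0.819061,  e^(−rT) = 0.946267
E₀ = V₀·N(d₁) − D·e^(−rT)·N(d₂)
   = 341.1924·0.958558 − 121.4683·0.946267·0.819061 = 232.908575
B₀ = V₀ − E₀ = 341.1924 − 232.908575 = 108.283825

B0=108.2838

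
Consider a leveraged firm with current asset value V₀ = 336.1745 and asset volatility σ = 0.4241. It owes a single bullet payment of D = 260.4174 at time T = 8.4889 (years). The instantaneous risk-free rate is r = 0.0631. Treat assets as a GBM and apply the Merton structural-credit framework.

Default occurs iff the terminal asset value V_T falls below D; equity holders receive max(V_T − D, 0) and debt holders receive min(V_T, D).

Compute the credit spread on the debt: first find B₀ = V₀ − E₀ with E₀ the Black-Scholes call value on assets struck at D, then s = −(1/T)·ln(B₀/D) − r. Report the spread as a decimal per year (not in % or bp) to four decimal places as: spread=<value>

spread=0.0357

d₁ = [ln(V₀/D) + (r + σ²/2)T] / (σ√T)
   = [ln(336.1745/260.4174) + (0.0631 + 0.5·0.4241²)·8.4889] / (0.4241·√8.4889)
   = [0.255345 + 1.299060] / 1.235646 = 1.257969
d₂ = d₁ − σ√T = 1.257969 − 1.235646 = 0.022324
N(d₁) = 0.895799,  N(d₂) = 0.508905,  e^(−rT) = 0.585289
E₀ = V₀·N(d₁) − D·e^(−rT)·N(d₂)
   = 336.1745·0.895799 − 260.4174·0.585289·0.508905 = 223.577616
B₀ = V₀ − E₀ = 336.1745 − 223.577616 = 112.596884
spread = −(1/T)·ln(B₀/D) − r = −(1/8.4889)·ln(112.596884/260.4174) − 0.0631 = 0.03567271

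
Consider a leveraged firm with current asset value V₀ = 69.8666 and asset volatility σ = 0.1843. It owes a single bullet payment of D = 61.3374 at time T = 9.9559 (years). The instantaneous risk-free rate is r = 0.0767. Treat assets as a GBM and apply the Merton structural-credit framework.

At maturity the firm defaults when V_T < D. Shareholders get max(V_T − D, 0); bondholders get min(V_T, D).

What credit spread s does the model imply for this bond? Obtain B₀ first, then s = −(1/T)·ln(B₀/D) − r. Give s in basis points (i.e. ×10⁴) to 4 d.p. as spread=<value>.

spread=24.1266

d₁ = [ln(V₀/D) + (r + σ²/2)T] / (σ√T)
   = [ln(69.8666/61.3374) + (0.0767 + 0.5·0.1843²)·9.9559] / (0.1843·√9.9559)
   = [0.130198 + 0.932701] / 0.581521 = 1.827790
d₂ = d₁ − σ√T = 1.827790 − 0.581521 = 1.246269
N(d₁) = 0.966209,  N(d₂) = 0.893667,  e^(−rT) = 0.465978
E₀ = V₀·N(d₁) − D·e^(−rT)·N(d₂)
   = 69.8666·0.966209 − 61.3374·0.465978·0.893667 = 41.963102
B₀ = V₀ − E₀ = 69.8666 − 41.963102 = 27.903498
spread = −(1/T)·ln(B₀/D) − r = −(1/9.9559)·ln(27.903498/61.3374) − 0.0767 = 0.00241266
in basis points: 0.00241266 × 10⁴ = 24.1266 bp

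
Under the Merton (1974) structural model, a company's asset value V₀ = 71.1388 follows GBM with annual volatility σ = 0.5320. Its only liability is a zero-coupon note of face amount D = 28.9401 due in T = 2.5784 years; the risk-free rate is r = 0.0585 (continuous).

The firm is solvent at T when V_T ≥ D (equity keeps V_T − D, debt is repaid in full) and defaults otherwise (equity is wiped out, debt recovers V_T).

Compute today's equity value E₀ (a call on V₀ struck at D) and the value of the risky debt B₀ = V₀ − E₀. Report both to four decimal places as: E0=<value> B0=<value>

d₁ = [ln(V₀/D) + (r + σ²/2)T] / (σ√T)
   = [ln(71.1388/28.9401) + (0.0585 + 0.5·0.5320²)·2.5784] / (0.5320·√2.5784)
   = [0.899405 + 0.515711] / 0.854254 = 1.656552
d₂ = d₁ − σ√T = 1.656552 − 0.854254 = 0.802299
N(d₁) = 0.951195,  N(d₂) = 0.788810,  e^(−rT) = 0.859988
E₀ = V₀·N(d₁) − D·e^(−rT)·N(d₂)
   = 71.1388·0.951195 − 28.9401·0.859988·0.788810 = 48.034851
B₀ = V₀ − E₀ = 71.1388 − 48.034851 = 23.103949

E0=48.0349 B0=23.1039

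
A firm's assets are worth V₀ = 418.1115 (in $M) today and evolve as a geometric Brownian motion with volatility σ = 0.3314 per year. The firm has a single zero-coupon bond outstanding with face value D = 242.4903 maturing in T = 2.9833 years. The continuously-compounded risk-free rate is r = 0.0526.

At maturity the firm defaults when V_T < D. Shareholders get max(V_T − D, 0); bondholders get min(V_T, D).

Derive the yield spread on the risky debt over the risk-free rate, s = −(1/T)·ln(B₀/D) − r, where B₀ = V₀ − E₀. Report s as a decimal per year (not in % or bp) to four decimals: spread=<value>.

d₁ = [ln(V₀/D) + (r + σ²/2)T] / (σ√T)
   = [ln(418.1115/242.4903) + (0.0526 + 0.5·0.3314²)·2.9833] / (0.3314·√2.9833)
   = [0.544786 + 0.320743] / 0.572402 = 1.512102
d₂ = d₁ − σ√T = 1.512102 − 0.572402 = 0.939700
N(d₁) = 0.934746,  N(d₂) = 0.826314,  e^(−rT) = 0.854771
E₀ = V₀·N(d₁) − D·e^(−rT)·N(d₂)
   = 418.1115·0.934746 − 242.4903·0.854771·0.826314 = 219.554844
B₀ = V₀ − E₀ = 418.1115 − 219.554844 = 198.556656
spread = −(1/T)·ln(B₀/D) − r = −(1/2.9833)·ln(198.556656/242.4903) − 0.0526 = 0.01440205

spread=0.0144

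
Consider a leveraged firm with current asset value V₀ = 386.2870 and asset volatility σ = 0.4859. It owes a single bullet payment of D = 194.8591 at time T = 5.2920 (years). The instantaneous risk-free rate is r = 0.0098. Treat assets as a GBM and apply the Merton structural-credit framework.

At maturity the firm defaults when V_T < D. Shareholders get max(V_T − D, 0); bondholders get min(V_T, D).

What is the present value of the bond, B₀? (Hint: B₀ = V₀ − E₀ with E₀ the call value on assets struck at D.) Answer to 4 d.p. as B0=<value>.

d₁ = [ln(V₀/D) + (r + σ²/2)T] / (σ√T)
   = [ln(386.2870/194.8591) + (0.0098 + 0.5·0.4859²)·5.2920] / (0.4859·√5.2920)
   = [0.684304 + 0.676579] / 1.117781 = 1.217486
d₂ = d₁ − σ√T = 1.217486 − 1.117781 = 0.099705
N(d₁) = 0.888290,  N(d₂) = 0.539711,  e^(−rT) = 0.949460
E₀ = V₀·N(d₁) − D·e^(−rT)·N(d₂)
   = 386.2870·0.888290 − 194.8591·0.949460·0.539711 = 243.282613
B₀ = V₀ − E₀ = 386.2870 − 243.282613 = 143.004387

B0=143.0044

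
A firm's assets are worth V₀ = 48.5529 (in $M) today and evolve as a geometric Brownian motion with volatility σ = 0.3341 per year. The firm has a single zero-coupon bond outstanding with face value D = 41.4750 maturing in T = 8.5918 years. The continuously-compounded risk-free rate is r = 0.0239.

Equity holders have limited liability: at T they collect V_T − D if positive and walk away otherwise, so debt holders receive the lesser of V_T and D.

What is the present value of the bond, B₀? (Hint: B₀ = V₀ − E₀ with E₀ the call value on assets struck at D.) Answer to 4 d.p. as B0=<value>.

d₁ = [ln(V₀/D) + (r + σ²/2)T] / (σ√T)
   = [ln(48.5529/41.4750) + (0.0239 + 0.5·0.3341²)·8.5918] / (0.3341·√8.5918)
   = [0.157563 + 0.684864] / 0.979306 = 0.860229
d₂ = d₁ − σ√T = 0.860229 − 0.979306 = -0.119077
N(d₁) = 0.805169,  N(d₂) = 0.452607,  e^(−rT) = 0.814367
E₀ = V₀·N(d₁) − D·e^(−rT)·N(d₂)
   = 48.5529·0.805169 − 41.4750·0.814367·0.452607 = 23.806070
B₀ = V₀ − E₀ = 48.5529 − 23.806070 = 24.746830

B0=24.7468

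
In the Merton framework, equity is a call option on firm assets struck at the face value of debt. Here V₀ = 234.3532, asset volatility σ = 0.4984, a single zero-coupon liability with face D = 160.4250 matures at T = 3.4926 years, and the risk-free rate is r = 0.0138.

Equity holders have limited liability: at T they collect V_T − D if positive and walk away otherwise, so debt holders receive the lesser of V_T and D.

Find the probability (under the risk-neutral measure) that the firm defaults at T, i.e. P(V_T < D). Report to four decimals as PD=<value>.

d₁ = [ln(V₀/D) + (r + σ²/2)T] / (σ√T)
   = [ln(234.3532/160.4250) + (0.0138 + 0.5·0.4984²)·3.4926] / (0.4984·√3.4926)
   = [0.379003 + 0.481983] / 0.931435 = 0.924365
d₂ = d₁ − σ√T = 0.924365 − 0.931435 = -0.007069
risk-neutral PD = N(−d₂) = N(0.007069) = 0.502820

PD=0.5028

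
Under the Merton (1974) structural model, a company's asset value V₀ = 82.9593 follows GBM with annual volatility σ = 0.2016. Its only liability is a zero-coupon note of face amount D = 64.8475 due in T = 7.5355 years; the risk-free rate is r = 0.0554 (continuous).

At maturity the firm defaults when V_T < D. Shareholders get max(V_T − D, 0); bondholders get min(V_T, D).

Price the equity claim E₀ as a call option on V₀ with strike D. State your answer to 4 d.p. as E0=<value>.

E0=42.0467

d₁ = [ln(V₀/D) + (r + σ²/2)T] / (σ√T)
   = [ln(82.9593/64.8475) + (0.0554 + 0.5·0.2016²)·7.5355] / (0.2016·√7.5355)
   = [0.246312 + 0.570598] / 0.553409 = 1.476139
d₂ = d₁ − σ√T = 1.476139 − 0.553409 = 0.922730
N(d₁) = 0.930047,  N(d₂) = 0.821926,  e^(−rT) = 0.658713
E₀ = V₀·N(d₁) − D·e^(−rT)·N(d₂)
   = 82.9593·0.930047 − 64.8475·0.658713·0.821926 = 42.046703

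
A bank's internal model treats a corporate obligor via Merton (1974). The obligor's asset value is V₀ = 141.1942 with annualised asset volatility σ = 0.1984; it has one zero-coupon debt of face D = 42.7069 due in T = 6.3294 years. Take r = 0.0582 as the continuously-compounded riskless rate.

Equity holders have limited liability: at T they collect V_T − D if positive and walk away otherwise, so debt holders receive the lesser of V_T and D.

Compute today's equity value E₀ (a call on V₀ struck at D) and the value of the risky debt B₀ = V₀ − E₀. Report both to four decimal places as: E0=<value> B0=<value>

d₁ = [ln(V₀/D) + (r + σ²/2)T] / (σ√T)
   = [ln(141.1942/42.7069) + (0.0582 + 0.5·0.1984²)·6.3294] / (0.1984·√6.3294)
   = [1.195776 + 0.492942] / 0.499141 = 3.383250
d₂ = d₁ − σ√T = 3.383250 − 0.499141 = 2.884109
N(d₁) = 0.999642,  N(d₂) = 0.998037,  e^(−rT) = 0.691860
E₀ = V₀·N(d₁) − D·e^(−rT)·N(d₂)
   = 141.1942·0.999642 − 42.7069·0.691860·0.998037 = 111.654406
B₀ = V₀ − E₀ = 141.1942 − 111.654406 = 29.539794

E0=111.6544 B0=29.5398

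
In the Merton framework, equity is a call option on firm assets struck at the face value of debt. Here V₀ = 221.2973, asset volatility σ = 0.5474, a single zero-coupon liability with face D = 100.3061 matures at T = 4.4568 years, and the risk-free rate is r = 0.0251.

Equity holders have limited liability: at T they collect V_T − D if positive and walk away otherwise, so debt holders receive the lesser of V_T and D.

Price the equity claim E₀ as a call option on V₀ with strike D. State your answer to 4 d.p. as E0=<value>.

d₁ = [ln(V₀/D) + (r + σ²/2)T] / (σ√T)
   = [ln(221.2973/100.3061) + (0.0251 + 0.5·0.5474²)·4.4568] / (0.5474·√4.4568)
   = [0.791281 + 0.779599] / 1.155624 = 1.359335
d₂ = d₁ − σ√T = 1.359335 − 1.155624 = 0.203711
N(d₁) = 0.912980,  N(d₂) = 0.580710,  e^(−rT) = 0.894164
E₀ = V₀·N(d₁) − D·e^(−rT)·N(d₂)
   = 221.2973·0.912980 − 100.3061·0.894164·0.580710 = 149.955951

E0=149.9560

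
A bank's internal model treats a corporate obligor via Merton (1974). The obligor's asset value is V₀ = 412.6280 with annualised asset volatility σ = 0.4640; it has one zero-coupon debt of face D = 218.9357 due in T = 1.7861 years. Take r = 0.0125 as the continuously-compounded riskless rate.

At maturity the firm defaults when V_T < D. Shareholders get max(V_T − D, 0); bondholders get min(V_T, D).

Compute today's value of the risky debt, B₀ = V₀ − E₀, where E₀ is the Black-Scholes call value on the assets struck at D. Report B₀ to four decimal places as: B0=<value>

B0=200.7882

d₁ = [ln(V₀/D) + (r + σ²/2)T] / (σ√T)
   = [ln(412.6280/218.9357) + (0.0125 + 0.5·0.4640²)·1.7861] / (0.4640·√1.7861)
   = [0.633768 + 0.214596] / 0.620113 = 1.368081
d₂ = d₁ − σ√T = 1.368081 − 0.620113 = 0.747968
N(d₁) = 0.914357,  N(d₂) = 0.772760,  e^(−rT) = 0.977921
E₀ = V₀·N(d₁) − D·e^(−rT)·N(d₂)
   = 412.6280·0.914357 − 218.9357·0.977921·0.772760 = 211.839751
B₀ = V₀ − E₀ = 412.6280 − 211.839751 = 200.788249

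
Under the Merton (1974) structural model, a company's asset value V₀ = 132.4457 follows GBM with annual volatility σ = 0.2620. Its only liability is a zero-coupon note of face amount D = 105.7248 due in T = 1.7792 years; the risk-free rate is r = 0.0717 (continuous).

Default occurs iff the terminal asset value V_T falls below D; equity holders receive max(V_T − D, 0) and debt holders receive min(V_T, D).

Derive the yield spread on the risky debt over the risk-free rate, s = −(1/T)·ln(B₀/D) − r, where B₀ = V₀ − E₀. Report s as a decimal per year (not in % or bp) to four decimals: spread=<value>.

spread=0.0193

d₁ = [ln(V₀/D) + (r + σ²/2)T] / (σ√T)
   = [ln(132.4457/105.7248) + (0.0717 + 0.5·0.2620²)·1.7792] / (0.2620·√1.7792)
   = [0.225333 + 0.188634] / 0.349473 = 1.184548
d₂ = d₁ − σ√T = 1.184548 − 0.349473 = 0.835075
N(d₁) = 0.881902,  N(d₂) = 0.798162,  e^(−rT) = 0.880233
E₀ = V₀·N(d₁) − D·e^(−rT)·N(d₂)
   = 132.4457·0.881902 − 105.7248·0.880233·0.798162 = 42.525174
B₀ = V₀ − E₀ = 132.4457 − 42.525174 = 89.920526
spread = −(1/T)·ln(B₀/D) − r = −(1/1.7792)·ln(89.920526/105.7248) − 0.0717 = 0.01930340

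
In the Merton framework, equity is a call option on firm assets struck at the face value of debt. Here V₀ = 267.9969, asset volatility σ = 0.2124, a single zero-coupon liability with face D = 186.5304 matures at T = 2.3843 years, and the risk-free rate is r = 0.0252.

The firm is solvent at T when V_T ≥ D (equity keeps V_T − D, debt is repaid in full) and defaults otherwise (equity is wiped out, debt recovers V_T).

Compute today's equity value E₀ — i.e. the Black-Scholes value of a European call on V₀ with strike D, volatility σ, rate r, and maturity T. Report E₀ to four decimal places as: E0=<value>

E0=95.6358

d₁ = [ln(V₀/D) + (r + σ²/2)T] / (σ√T)
   = [ln(267.9969/186.5304) + (0.0252 + 0.5·0.2124²)·2.3843] / (0.2124·√2.3843)
   = [0.362381 + 0.113867] / 0.327971 = 1.452105
d₂ = d₁ − σ√T = 1.452105 − 0.327971 = 1.124135
N(d₁) = 0.926764,  N(d₂) = 0.869522,  e^(−rT) = 0.941685
E₀ = V₀·N(d₁) − D·e^(−rT)·N(d₂)
   = 267.9969·0.926764 − 186.5304·0.941685·0.869522 = 95.635769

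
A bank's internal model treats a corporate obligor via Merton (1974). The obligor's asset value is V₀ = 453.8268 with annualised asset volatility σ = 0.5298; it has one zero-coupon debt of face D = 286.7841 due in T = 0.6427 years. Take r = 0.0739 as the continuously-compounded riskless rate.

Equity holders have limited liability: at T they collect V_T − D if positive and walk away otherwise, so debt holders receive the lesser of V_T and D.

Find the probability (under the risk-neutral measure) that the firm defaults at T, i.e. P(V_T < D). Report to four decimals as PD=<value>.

PD=0.1635

d₁ = [ln(V₀/D) + (r + σ²/2)T] / (σ√T)
   = [ln(453.8268/286.7841) + (0.0739 + 0.5·0.5298²)·0.6427] / (0.5298·√0.6427)
   = [0.458986 + 0.137695] / 0.424733 = 1.404837
d₂ = d₁ − σ√T = 1.404837 − 0.424733 = 0.980103
risk-neutral PD = N(−d₂) = N(-0.980103) = 0.163518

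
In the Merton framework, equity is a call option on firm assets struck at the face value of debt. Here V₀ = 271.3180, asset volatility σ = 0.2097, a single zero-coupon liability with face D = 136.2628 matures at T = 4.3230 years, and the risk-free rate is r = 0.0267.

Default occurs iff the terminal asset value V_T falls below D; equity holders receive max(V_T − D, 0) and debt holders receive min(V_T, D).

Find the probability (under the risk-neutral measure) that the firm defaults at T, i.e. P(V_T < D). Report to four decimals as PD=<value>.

d₁ = [ln(V₀/D) + (r + σ²/2)T] / (σ√T)
   = [ln(271.3180/136.2628) + (0.0267 + 0.5·0.2097²)·4.3230] / (0.2097·√4.3230)
   = [0.688706 + 0.210474] / 0.436005 = 2.062318
d₂ = d₁ − σ√T = 2.062318 − 0.436005 = 1.626314
risk-neutral PD = N(−d₂) = N(-1.626314) = 0.051941

PD=0.0519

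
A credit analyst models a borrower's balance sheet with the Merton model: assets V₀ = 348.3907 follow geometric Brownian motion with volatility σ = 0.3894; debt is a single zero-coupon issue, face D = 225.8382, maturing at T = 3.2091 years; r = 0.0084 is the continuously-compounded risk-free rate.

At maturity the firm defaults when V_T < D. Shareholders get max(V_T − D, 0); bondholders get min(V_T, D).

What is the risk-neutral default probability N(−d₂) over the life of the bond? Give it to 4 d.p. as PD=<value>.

PD=0.3778

d₁ = [ln(V₀/D) + (r + σ²/2)T] / (σ√T)
   = [ln(348.3907/225.8382) + (0.0084 + 0.5·0.3894²)·3.2091] / (0.3894·√3.2091)
   = [0.433506 + 0.270258] / 0.697570 = 1.008880
d₂ = d₁ − σ√T = 1.008880 − 0.697570 = 0.311310
risk-neutral PD = N(−d₂) = N(-0.311310) = 0.377782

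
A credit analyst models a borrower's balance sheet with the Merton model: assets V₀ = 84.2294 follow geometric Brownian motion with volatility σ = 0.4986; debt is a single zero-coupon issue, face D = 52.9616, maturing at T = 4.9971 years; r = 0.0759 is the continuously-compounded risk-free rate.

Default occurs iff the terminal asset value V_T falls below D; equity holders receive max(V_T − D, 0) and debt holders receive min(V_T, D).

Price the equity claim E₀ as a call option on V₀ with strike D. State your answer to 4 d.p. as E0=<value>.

E0=55.2895

d₁ = [ln(V₀/D) + (r + σ²/2)T] / (σ√T)
   = [ln(84.2294/52.9616) + (0.0759 + 0.5·0.4986²)·4.9971] / (0.4986·√4.9971)
   = [0.463977 + 1.000424] / 1.114580 = 1.313859
d₂ = d₁ − σ√T = 1.313859 − 1.114580 = 0.199279
N(d₁) = 0.905553,  N(d₂) = 0.578978,  e^(−rT) = 0.684354
E₀ = V₀·N(d₁) − D·e^(−rT)·N(d₂)
   = 84.2294·0.905553 − 52.9616·0.684354·0.578978 = 55.289452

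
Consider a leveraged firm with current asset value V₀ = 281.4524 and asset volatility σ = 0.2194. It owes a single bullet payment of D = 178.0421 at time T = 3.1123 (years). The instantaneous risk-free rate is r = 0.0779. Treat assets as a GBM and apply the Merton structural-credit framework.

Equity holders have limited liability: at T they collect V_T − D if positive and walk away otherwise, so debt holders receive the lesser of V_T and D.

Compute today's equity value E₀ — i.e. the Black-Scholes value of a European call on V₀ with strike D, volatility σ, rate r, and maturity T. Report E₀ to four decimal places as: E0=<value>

E0=142.7965

d₁ = [ln(V₀/D) + (r + σ²/2)T] / (σ√T)
   = [ln(281.4524/178.0421) + (0.0779 + 0.5·0.2194²)·3.1123] / (0.2194·√3.1123)
   = [0.457943 + 0.317356] / 0.387059 = 2.003050
d₂ = d₁ − σ√T = 2.003050 − 0.387059 = 1.615991
N(d₁) = 0.977414,  N(d₂) = 0.946952,  e^(−rT) = 0.784704
E₀ = V₀·N(d₁) − D·e^(−rT)·N(d₂)
   = 281.4524·0.977414 − 178.0421·0.784704·0.946952 = 142.796484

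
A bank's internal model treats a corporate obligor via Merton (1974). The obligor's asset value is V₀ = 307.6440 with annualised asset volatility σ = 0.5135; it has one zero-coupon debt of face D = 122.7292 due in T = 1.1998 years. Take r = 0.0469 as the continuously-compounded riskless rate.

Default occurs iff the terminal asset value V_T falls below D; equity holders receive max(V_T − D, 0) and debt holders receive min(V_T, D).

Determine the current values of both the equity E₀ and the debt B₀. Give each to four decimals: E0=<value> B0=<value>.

d₁ = [ln(V₀/D) + (r + σ²/2)T] / (σ√T)
   = [ln(307.6440/122.7292) + (0.0469 + 0.5·0.5135²)·1.1998] / (0.5135·√1.1998)
   = [0.918963 + 0.214454] / 0.562464 = 2.015091
d₂ = d₁ − σ√T = 2.015091 − 0.562464 = 1.452627
N(d₁) = 0.978052,  N(d₂) = 0.926836,  e^(−rT) = 0.945283
E₀ = V₀·N(d₁) − D·e^(−rT)·N(d₂)
   = 307.6440·0.978052 − 122.7292·0.945283·0.926836 = 193.366107
B₀ = V₀ − E₀ = 307.6440 − 193.366107 = 114.277893

E0=193.3661 B0=114.2779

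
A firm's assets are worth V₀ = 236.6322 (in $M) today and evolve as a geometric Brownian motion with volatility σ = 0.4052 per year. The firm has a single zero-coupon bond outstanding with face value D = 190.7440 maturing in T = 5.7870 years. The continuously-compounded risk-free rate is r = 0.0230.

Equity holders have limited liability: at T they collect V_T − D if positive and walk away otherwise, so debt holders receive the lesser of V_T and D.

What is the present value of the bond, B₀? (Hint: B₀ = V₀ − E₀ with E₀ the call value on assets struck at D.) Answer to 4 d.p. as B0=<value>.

B0=121.9701

d₁ = [ln(V₀/D) + (r + σ²/2)T] / (σ√T)
   = [ln(236.6322/190.7440) + (0.0230 + 0.5·0.4052²)·5.7870] / (0.4052·√5.7870)
   = [0.215575 + 0.608176] / 0.974757 = 0.845084
d₂ = d₁ − σ√T = 0.845084 − 0.974757 = -0.129673
N(d₁) = 0.800968,  N(d₂) = 0.448413,  e^(−rT) = 0.875377
E₀ = V₀·N(d₁) − D·e^(−rT)·N(d₂)
   = 236.6322·0.800968 − 190.7440·0.875377·0.448413 = 114.662075
B₀ = V₀ − E₀ = 236.6322 − 114.662075 = 121.970125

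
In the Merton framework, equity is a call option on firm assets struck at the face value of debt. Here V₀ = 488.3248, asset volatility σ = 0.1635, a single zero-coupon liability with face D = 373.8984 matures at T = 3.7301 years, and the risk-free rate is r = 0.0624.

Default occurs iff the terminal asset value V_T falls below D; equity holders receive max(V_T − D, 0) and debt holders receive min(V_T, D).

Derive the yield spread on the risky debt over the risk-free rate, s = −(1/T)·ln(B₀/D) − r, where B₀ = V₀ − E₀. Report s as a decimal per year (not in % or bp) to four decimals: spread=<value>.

spread=0.0026

d₁ = [ln(V₀/D) + (r + σ²/2)T] / (σ√T)
   = [ln(488.3248/373.8984) + (0.0624 + 0.5·0.1635²)·3.7301] / (0.1635·√3.7301)
   = [0.266997 + 0.282615] / 0.315775 = 1.740516
d₂ = d₁ − σ√T = 1.740516 − 0.315775 = 1.424741
N(d₁) = 0.959116,  N(d₂) = 0.922884,  e^(−rT) = 0.792345
E₀ = V₀·N(d₁) − D·e^(−rT)·N(d₂)
   = 488.3248·0.959116 − 373.8984·0.792345·0.922884 = 194.949592
B₀ = V₀ − E₀ = 488.3248 − 194.949592 = 293.375208
spread = −(1/T)·ln(B₀/D) − r = −(1/3.7301)·ln(293.375208/373.8984) − 0.0624 = 0.00262017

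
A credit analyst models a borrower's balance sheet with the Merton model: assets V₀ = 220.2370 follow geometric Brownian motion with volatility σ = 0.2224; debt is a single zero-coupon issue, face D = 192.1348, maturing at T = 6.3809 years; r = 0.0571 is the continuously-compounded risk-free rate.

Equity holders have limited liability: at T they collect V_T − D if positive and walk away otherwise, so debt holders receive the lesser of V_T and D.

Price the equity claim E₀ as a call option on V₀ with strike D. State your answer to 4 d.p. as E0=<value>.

E0=96.3615

d₁ = [ln(V₀/D) + (r + σ²/2)T] / (σ√T)
   = [ln(220.2370/192.1348) + (0.0571 + 0.5·0.2224²)·6.3809] / (0.2224·√6.3809)
   = [0.136507 + 0.522155] / 0.561792 = 1.172429
d₂ = d₁ − σ√T = 1.172429 − 0.561792 = 0.610637
N(d₁) = 0.879488,  N(d₂) = 0.729280,  e^(−rT) = 0.694648
E₀ = V₀·N(d₁) − D·e^(−rT)·N(d₂)
   = 220.2370·0.879488 − 192.1348·0.694648·0.729280 = 96.361523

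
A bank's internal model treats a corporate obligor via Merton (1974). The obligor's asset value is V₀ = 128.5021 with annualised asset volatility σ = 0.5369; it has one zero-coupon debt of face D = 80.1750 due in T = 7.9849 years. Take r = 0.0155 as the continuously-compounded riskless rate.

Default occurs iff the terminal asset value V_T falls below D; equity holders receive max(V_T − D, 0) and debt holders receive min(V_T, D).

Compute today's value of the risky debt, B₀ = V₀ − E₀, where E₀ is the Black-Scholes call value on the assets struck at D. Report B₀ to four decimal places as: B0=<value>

d₁ = [ln(V₀/D) + (r + σ²/2)T] / (σ√T)
   = [ln(128.5021/80.1750) + (0.0155 + 0.5·0.5369²)·7.9849] / (0.5369·√7.9849)
   = [0.471734 + 1.274636] / 1.517149 = 1.151087
d₂ = d₁ − σ√T = 1.151087 − 1.517149 = -0.366062
N(d₁) = 0.875152,  N(d₂) = 0.357159,  e^(−rT) = 0.883587
E₀ = V₀·N(d₁) − D·e^(−rT)·N(d₂)
   = 128.5021·0.875152 − 80.1750·0.883587·0.357159 = 87.157104
B₀ = V₀ − E₀ = 128.5021 − 87.157104 = 41.344996

B0=41.3450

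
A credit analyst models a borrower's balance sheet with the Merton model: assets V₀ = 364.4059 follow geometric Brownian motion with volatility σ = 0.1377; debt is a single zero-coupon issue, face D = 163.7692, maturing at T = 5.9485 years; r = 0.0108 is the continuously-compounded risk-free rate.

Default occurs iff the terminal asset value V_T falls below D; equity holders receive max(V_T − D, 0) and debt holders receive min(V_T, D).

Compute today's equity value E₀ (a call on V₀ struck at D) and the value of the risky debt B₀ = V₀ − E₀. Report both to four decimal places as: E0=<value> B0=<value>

d₁ = [ln(V₀/D) + (r + σ²/2)T] / (σ√T)
   = [ln(364.4059/163.7692) + (0.0108 + 0.5·0.1377²)·5.9485] / (0.1377·√5.9485)
   = [0.799810 + 0.120639] / 0.335844 = 2.740705
d₂ = d₁ − σ√T = 2.740705 − 0.335844 = 2.404861
N(d₁) = 0.996935,  N(d₂) = 0.991911,  e^(−rT) = 0.937776
E₀ = V₀·N(d₁) − D·e^(−rT)·N(d₂)
   = 364.4059·0.996935 − 163.7692·0.937776·0.991911 = 210.952325
B₀ = V₀ − E₀ = 364.4059 − 210.952325 = 153.453575

E0=210.9523 B0=153.4536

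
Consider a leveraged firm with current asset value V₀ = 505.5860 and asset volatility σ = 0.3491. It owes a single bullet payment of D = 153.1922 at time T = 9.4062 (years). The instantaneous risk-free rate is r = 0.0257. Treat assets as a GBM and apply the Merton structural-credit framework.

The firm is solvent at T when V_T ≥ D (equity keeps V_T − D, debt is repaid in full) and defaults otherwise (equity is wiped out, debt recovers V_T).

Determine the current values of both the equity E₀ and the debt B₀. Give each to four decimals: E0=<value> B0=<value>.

d₁ = [ln(V₀/D) + (r + σ²/2)T] / (σ√T)
   = [ln(505.5860/153.1922) + (0.0257 + 0.5·0.3491²)·9.4062] / (0.3491·√9.4062)
   = [1.194025 + 0.814910] / 1.070673 = 1.876329
d₂ = d₁ − σ√T = 1.876329 − 1.070673 = 0.805655
N(d₁) = 0.969695,  N(d₂) = 0.789779,  e^(−rT) = 0.785261
E₀ = V₀·N(d₁) − D·e^(−rT)·N(d₂)
   = 505.5860·0.969695 − 153.1922·0.785261·0.789779 = 395.257024
B₀ = V₀ − E₀ = 505.5860 − 395.257024 = 110.328976

E0=395.2570 B0=110.3290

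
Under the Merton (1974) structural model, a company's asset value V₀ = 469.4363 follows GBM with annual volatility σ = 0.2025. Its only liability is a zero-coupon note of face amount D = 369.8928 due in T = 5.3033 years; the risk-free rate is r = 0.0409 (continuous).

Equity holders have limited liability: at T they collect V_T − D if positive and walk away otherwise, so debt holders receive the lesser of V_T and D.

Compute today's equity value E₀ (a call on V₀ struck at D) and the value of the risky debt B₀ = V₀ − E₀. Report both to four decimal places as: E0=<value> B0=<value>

E0=186.6098 B0=282.8265

d₁ = [ln(V₀/D) + (r + σ²/2)T] / (σ√T)
   = [ln(469.4363/369.8928) + (0.0409 + 0.5·0.2025²)·5.3033] / (0.2025·√5.3033)
   = [0.238319 + 0.325639] / 0.466335 = 1.209342
d₂ = d₁ − σ√T = 1.209342 − 0.466335 = 0.743007
N(d₁) = 0.886734,  N(d₂) = 0.771261,  e^(−rT) = 0.805006
E₀ = V₀·N(d₁) − D·e^(−rT)·N(d₂)
   = 469.4363·0.886734 − 369.8928·0.805006·0.771261 = 186.609801
B₀ = V₀ − E₀ = 469.4363 − 186.609801 = 282.826499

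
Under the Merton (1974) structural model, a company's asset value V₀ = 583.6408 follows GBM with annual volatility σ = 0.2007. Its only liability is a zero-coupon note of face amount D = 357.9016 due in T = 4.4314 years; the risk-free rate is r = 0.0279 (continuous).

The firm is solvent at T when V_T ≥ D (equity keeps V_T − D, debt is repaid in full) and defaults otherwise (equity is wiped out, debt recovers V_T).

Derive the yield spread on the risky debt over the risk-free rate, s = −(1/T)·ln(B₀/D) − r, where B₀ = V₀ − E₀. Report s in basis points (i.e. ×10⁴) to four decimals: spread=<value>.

spread=42.2056

d₁ = [ln(V₀/D) + (r + σ²/2)T] / (σ√T)
   = [ln(583.6408/357.9016) + (0.0279 + 0.5·0.2007²)·4.4314] / (0.2007·√4.4314)
   = [0.489028 + 0.212886] / 0.422491 = 1.661367
d₂ = d₁ − σ√T = 1.661367 − 0.422491 = 1.238875
N(d₁) = 0.951680,  N(d₂) = 0.892304,  e^(−rT) = 0.883701
E₀ = V₀·N(d₁) − D·e^(−rT)·N(d₂)
   = 583.6408·0.951680 − 357.9016·0.883701·0.892304 = 273.223024
B₀ = V₀ − E₀ = 583.6408 − 273.223024 = 310.417776
spread = −(1/T)·ln(B₀/D) − r = −(1/4.4314)·ln(310.417776/357.9016) − 0.0279 = 0.00422056
in basis points: 0.00422056 × 10⁴ = 42.2056 bp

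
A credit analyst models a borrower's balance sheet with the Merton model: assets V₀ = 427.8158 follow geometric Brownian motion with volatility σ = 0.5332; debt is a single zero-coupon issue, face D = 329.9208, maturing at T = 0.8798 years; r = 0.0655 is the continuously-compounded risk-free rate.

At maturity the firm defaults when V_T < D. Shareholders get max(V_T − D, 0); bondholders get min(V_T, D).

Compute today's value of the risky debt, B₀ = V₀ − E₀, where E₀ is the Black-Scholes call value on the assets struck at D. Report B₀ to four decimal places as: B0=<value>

d₁ = [ln(V₀/D) + (r + σ²/2)T] / (σ√T)
   = [ln(427.8158/329.9208) + (0.0655 + 0.5·0.5332²)·0.8798] / (0.5332·√0.8798)
   = [0.259840 + 0.182691] / 0.500129 = 0.884835
d₂ = d₁ − σ√T = 0.884835 − 0.500129 = 0.384706
N(d₁) = 0.811877,  N(d₂) = 0.649772,  e^(−rT) = 0.944002
E₀ = V₀·N(d₁) − D·e^(−rT)·N(d₂)
   = 427.8158·0.811877 − 329.9208·0.944002·0.649772 = 144.964940
B₀ = V₀ − E₀ = 427.8158 − 144.964940 = 282.850860

B0=282.8509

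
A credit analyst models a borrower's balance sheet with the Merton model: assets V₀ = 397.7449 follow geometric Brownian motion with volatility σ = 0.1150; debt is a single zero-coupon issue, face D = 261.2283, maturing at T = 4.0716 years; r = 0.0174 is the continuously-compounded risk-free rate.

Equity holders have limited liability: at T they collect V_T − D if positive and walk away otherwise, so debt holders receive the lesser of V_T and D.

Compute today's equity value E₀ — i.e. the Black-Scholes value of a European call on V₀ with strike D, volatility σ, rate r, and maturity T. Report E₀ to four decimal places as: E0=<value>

E0=154.8262

d₁ = [ln(V₀/D) + (r + σ²/2)T] / (σ√T)
   = [ln(397.7449/261.2283) + (0.0174 + 0.5·0.1150²)·4.0716] / (0.1150·√4.0716)
   = [0.420416 + 0.097769] / 0.232049 = 2.233083
d₂ = d₁ − σ√T = 2.233083 − 0.232049 = 2.001033
N(d₁) = 0.987228,  N(d₂) = 0.977306,  e^(−rT) = 0.931605
E₀ = V₀·N(d₁) − D·e^(−rT)·N(d₂)
   = 397.7449·0.987228 − 261.2283·0.931605·0.977306 = 154.826231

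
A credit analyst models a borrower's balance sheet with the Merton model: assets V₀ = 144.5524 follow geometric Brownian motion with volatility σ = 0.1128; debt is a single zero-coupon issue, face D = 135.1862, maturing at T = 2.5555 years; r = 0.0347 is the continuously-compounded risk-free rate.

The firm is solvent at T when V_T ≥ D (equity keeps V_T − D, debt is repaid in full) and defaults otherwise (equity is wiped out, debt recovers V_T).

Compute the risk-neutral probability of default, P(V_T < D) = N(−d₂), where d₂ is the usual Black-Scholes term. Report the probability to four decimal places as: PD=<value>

PD=0.2197

d₁ = [ln(V₀/D) + (r + σ²/2)T] / (σ√T)
   = [ln(144.5524/135.1862) + (0.0347 + 0.5·0.1128²)·2.5555] / (0.1128·√2.5555)
   = [0.066989 + 0.104934] / 0.180321 = 0.953424
d₂ = d₁ − σ√T = 0.953424 − 0.180321 = 0.773103
risk-neutral PD = N(−d₂) = N(-0.773103) = 0.219731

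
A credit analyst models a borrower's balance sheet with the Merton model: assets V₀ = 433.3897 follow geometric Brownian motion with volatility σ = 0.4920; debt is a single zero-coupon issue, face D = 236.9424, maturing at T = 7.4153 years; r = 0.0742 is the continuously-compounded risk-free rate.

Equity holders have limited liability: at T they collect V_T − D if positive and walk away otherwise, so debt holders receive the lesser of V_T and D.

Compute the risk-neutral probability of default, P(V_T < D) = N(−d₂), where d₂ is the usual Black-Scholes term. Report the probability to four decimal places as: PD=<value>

PD=0.4241

d₁ = [ln(V₀/D) + (r + σ²/2)T] / (σ√T)
   = [ln(433.3897/236.9424) + (0.0742 + 0.5·0.4920²)·7.4153] / (0.4920·√7.4153)
   = [0.603820 + 1.447704] / 1.339768 = 1.531254
d₂ = d₁ − σ√T = 1.531254 − 1.339768 = 0.191486
risk-neutral PD = N(−d₂) = N(-0.191486) = 0.424072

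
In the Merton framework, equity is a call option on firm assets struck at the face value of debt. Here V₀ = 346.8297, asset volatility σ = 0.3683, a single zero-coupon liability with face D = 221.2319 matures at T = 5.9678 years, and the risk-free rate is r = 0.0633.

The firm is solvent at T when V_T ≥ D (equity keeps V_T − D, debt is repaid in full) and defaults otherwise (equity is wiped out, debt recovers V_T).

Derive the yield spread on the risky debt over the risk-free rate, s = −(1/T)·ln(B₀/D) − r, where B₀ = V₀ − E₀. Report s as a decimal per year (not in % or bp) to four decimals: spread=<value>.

spread=0.0222

d₁ = [ln(V₀/D) + (r + σ²/2)T] / (σ√T)
   = [ln(346.8297/221.2319) + (0.0633 + 0.5·0.3683²)·5.9678] / (0.3683·√5.9678)
   = [0.449622 + 0.782513] / 0.899723 = 1.369460
d₂ = d₁ − σ√T = 1.369460 − 0.899723 = 0.469737
N(d₁) = 0.914572,  N(d₂) = 0.680729,  e^(−rT) = 0.685394
E₀ = V₀·N(d₁) − D·e^(−rT)·N(d₂)
   = 346.8297·0.914572 − 221.2319·0.685394·0.680729 = 213.981289
B₀ = V₀ − E₀ = 346.8297 − 213.981289 = 132.848411
spread = −(1/T)·ln(B₀/D) − r = −(1/5.9678)·ln(132.848411/221.2319) − 0.0633 = 0.02215909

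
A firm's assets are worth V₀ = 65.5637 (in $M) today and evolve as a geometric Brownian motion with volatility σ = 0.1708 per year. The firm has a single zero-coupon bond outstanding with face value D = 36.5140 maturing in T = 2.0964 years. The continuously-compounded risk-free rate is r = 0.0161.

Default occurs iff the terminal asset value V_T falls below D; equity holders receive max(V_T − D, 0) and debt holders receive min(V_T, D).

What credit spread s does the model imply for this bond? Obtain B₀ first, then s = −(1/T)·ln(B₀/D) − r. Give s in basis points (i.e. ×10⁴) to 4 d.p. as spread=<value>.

d₁ = [ln(V₀/D) + (r + σ²/2)T] / (σ√T)
   = [ln(65.5637/36.5140) + (0.0161 + 0.5·0.1708²)·2.0964] / (0.1708·√2.0964)
   = [0.585326 + 0.064331] / 0.247300 = 2.626996
d₂ = d₁ − σ√T = 2.626996 − 0.247300 = 2.379695
N(d₁) = 0.995693,  N(d₂) = 0.991337,  e^(−rT) = 0.966811
E₀ = V₀·N(d₁) − D·e^(−rT)·N(d₂)
   = 65.5637·0.995693 − 36.5140·0.966811·0.991337 = 30.285004
B₀ = V₀ − E₀ = 65.5637 − 30.285004 = 35.278696
spread = −(1/T)·ln(B₀/D) − r = −(1/2.0964)·ln(35.278696/36.5140) − 0.0161 = 0.00031695
in basis points: 0.00031695 × 10⁴ = 3.1695 bp

spread=3.1695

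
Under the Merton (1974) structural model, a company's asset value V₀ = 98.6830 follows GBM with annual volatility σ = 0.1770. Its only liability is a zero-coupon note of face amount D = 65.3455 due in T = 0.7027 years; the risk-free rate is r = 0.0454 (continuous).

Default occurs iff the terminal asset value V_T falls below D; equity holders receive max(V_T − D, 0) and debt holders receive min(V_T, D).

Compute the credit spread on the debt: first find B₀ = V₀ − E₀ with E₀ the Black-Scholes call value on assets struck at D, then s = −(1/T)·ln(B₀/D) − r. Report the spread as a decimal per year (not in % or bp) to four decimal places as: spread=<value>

spread=0.0001

d₁ = [ln(V₀/D) + (r + σ²/2)T] / (σ√T)
   = [ln(98.6830/65.3455) + (0.0454 + 0.5·0.1770²)·0.7027] / (0.1770·√0.7027)
   = [0.412224 + 0.042910] / 0.148374 = 3.067476
d₂ = d₁ − σ√T = 3.067476 − 0.148374 = 2.919102
N(d₁) = 0.998921,  N(d₂) = 0.998245,  e^(−rT) = 0.968601
E₀ = V₀·N(d₁) − D·e^(−rT)·N(d₂)
   = 98.6830·0.998921 − 65.3455·0.968601·0.998245 = 35.393865
B₀ = V₀ − E₀ = 98.6830 − 35.393865 = 63.289135
spread = −(1/T)·ln(B₀/D) − r = −(1/0.7027)·ln(63.289135/65.3455) − 0.0454 = 0.00010293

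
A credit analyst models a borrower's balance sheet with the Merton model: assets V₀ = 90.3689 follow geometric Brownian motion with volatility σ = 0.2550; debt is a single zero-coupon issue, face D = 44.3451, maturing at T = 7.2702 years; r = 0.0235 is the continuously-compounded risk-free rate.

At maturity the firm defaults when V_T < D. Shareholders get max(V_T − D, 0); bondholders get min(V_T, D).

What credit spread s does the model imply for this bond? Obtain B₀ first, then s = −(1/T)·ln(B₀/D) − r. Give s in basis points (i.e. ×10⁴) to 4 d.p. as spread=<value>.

spread=68.1798

d₁ = [ln(V₀/D) + (r + σ²/2)T] / (σ√T)
   = [ln(90.3689/44.3451) + (0.0235 + 0.5·0.2550²)·7.2702] / (0.2550·√7.2702)
   = [0.711898 + 0.407222] / 0.687564 = 1.627659
d₂ = d₁ − σ√T = 1.627659 − 0.687564 = 0.940094
N(d₁) = 0.948201,  N(d₂) = 0.826415,  e^(−rT) = 0.842948
E₀ = V₀·N(d₁) − D·e^(−rT)·N(d₂)
   = 90.3689·0.948201 − 44.3451·0.842948·0.826415 = 54.795990
B₀ = V₀ − E₀ = 90.3689 − 54.795990 = 35.572910
spread = −(1/T)·ln(B₀/D) − r = −(1/7.2702)·ln(35.572910/44.3451) − 0.0235 = 0.00681798
in basis points: 0.00681798 × 10⁴ = 68.1798 bp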